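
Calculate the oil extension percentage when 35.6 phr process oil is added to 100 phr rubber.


Oil % = oil / (100 + oil) * 100
= 35.6 / (100 + 35.6) * 100
= 35.6 / 135.6 * 100
= 26.25%

26.25%


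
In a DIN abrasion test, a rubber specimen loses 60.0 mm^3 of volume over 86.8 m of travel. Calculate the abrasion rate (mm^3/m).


Rate = volume_loss / distance
= 60.0 / 86.8
= 0.691 mm^3/m

0.691 mm^3/m


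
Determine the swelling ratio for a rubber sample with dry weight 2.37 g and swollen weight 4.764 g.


Q = W_swollen / W_dry
Q = 4.764 / 2.37
Q = 2.01

Q = 2.01


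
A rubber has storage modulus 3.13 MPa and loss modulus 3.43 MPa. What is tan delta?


tan delta = E'' / E'
= 3.43 / 3.13
= 1.0958

tan delta = 1.0958


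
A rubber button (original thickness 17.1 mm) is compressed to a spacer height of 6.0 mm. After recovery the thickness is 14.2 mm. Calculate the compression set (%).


CS = (t0 - recovered) / (t0 - ts) * 100
= (17.1 - 14.2) / (17.1 - 6.0) * 100
= 2.9 / 11.1 * 100
= 26.1%

26.1%


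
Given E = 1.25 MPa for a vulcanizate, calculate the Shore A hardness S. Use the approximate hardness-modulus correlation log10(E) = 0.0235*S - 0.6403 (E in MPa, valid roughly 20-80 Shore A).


log10(E) = 0.0235*S - 0.6403  =>  S = (log10(E) + 0.6403) / 0.0235
log10(1.25) = 0.096910
S = (0.096910 + 0.6403) / 0.0235 = 0.737210 / 0.0235
S = 31.4

Shore A = 31.4


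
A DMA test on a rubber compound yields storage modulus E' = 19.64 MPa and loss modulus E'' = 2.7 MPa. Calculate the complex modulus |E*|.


|E*| = sqrt(E'^2 + E''^2)
= sqrt(19.64^2 + 2.7^2)
= sqrt(385.7296 + 7.2900)
= 19.825 MPa

19.825 MPa


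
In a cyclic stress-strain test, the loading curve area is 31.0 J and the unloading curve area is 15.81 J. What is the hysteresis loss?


Hysteresis loss = loading - unloading
= 31.0 - 15.81
= 15.19 J

15.19 J


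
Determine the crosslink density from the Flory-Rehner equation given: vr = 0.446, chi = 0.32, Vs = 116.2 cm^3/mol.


ln(1 - vr) = ln(1 - 0.446) = -0.5906
Numerator = -((-0.5906) + 0.446 + 0.32 * 0.446^2) = 0.0809
Denominator = 116.2 * (0.446^(1/3) - 0.446/2) = 62.8679
nu = 0.0809 / 62.8679 = 0.0013 mol/cm^3

0.0013 mol/cm^3


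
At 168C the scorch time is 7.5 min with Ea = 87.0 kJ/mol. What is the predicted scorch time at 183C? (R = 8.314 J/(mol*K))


Convert temperatures: T1 = 168 + 273.15 = 441.15 K, T2 = 183 + 273.15 = 456.15 K
ts2_new = 7.5 * exp(87000 / 8.314 * (1/456.15 - 1/441.15))
1/T2 - 1/T1 = -7.4541e-05
ts2_new = 3.44 min

3.44 min


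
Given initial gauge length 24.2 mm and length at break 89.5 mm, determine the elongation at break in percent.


Elongation = (Lf - L0) / L0 * 100
= (89.5 - 24.2) / 24.2 * 100
= 65.3 / 24.2 * 100
= 269.8%

269.8%


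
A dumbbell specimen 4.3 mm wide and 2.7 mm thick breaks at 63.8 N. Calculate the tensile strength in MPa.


Area = width * thickness = 4.3 * 2.7 = 11.61 mm^2
TS = force / area = 63.8 / 11.61 = 5.5 MPa

5.5 MPa


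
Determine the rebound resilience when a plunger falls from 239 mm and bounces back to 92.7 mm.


Resilience = h_rebound / h_drop * 100
= 92.7 / 239 * 100
= 38.8%

38.8%


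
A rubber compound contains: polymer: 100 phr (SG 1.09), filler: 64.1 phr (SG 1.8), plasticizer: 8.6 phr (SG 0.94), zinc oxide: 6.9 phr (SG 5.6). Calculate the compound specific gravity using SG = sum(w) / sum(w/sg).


Sum of weights = 179.6
Volume contributions:
  polymer: 100/1.09 = 91.7431
  filler: 64.1/1.8 = 35.6111
  plasticizer: 8.6/0.94 = 9.1489
  zinc oxide: 6.9/5.6 = 1.2321
Sum of volumes = 137.7353
SG = 179.6 / 137.7353 = 1.304

SG = 1.304


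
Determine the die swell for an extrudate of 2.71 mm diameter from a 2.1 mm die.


Die swell ratio = D_extrudate / D_die
= 2.71 / 2.1
= 1.29

Die swell = 1.29


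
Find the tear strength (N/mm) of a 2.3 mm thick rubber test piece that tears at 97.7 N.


Tear strength = force / thickness
= 97.7 / 2.3
= 42.48 N/mm

42.48 N/mm


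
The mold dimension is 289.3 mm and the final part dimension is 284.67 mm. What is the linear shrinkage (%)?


Shrinkage = (mold - part) / mold * 100
= (289.3 - 284.67) / 289.3 * 100
= 4.63 / 289.3 * 100
= 1.6%

1.6%


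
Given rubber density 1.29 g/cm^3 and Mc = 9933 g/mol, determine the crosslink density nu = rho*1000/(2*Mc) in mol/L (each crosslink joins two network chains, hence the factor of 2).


nu = rho * 1000 / (2 * Mc)
nu = 1.29 * 1000 / (2 * 9933)
nu = 1290.0 / 19866
nu = 0.0649 mol/L

0.0649 mol/L


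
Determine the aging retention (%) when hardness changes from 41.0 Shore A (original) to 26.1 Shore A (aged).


Retention = aged / original * 100
= 26.1 / 41.0 * 100
= 63.7%

63.7%


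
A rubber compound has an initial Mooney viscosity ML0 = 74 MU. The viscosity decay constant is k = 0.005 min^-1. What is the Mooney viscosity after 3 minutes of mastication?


ML = ML0 * exp(-k * t)
ML = 74 * exp(-0.005 * 3)
ML = 74 * 0.9851
ML = 72.9 MU

72.9 MU


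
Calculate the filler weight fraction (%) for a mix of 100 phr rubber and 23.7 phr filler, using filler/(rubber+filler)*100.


Filler % = filler / (rubber + filler) * 100
= 23.7 / (100 + 23.7) * 100
= 23.7 / 123.7 * 100
= 19.16%

19.16%


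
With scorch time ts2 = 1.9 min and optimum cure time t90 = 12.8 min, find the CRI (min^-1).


CRI = 100 / (t90 - ts2)
= 100 / (12.8 - 1.9)
= 100 / 10.9
= 9.17 min^-1

9.17 min^-1


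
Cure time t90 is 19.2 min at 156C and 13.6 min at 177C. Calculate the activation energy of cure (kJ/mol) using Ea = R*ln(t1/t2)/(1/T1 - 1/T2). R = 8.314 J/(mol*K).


T1 = 429.15 K, T2 = 450.15 K
1/T1 - 1/T2 = 1.0871e-04
ln(t1/t2) = ln(19.2/13.6) = 0.3448
Ea = 8.314 * 0.3448 / 1.0871e-04 = 26373.9601 J/mol
Ea = 26.37 kJ/mol

26.37 kJ/mol


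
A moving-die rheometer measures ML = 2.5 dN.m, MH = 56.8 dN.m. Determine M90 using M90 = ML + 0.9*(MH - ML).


M90 = ML + 0.9 * (MH - ML)
M90 = 2.5 + 0.9 * (56.8 - 2.5)
M90 = 2.5 + 0.9 * 54.3
M90 = 51.37 dN.m

51.37 dN.m


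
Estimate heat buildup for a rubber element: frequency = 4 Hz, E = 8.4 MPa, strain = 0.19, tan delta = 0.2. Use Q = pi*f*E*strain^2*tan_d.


Q = pi * f * E * strain^2 * tan_d
= pi * 4 * 8.4 * 0.19^2 * 0.2
= pi * 4 * 8.4 * 0.0361 * 0.2
= 0.7621

Q = 0.7621


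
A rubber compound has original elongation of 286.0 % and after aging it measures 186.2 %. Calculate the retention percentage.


Retention = aged / original * 100
= 186.2 / 286.0 * 100
= 65.1%

65.1%


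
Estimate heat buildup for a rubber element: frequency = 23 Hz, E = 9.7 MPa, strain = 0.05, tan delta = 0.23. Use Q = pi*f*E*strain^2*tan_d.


Q = pi * f * E * strain^2 * tan_d
= pi * 23 * 9.7 * 0.05^2 * 0.23
= pi * 23 * 9.7 * 0.0025 * 0.23
= 0.4030

Q = 0.4030


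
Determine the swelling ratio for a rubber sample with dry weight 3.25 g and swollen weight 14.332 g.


Q = W_swollen / W_dry
Q = 14.332 / 3.25
Q = 4.41

Q = 4.41


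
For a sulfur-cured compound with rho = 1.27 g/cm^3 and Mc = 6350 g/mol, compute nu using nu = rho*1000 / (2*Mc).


nu = rho * 1000 / (2 * Mc)
nu = 1.27 * 1000 / (2 * 6350)
nu = 1270.0 / 12700
nu = 0.1000 mol/L

0.1000 mol/L


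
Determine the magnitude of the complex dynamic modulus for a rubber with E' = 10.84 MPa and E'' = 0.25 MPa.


|E*| = sqrt(E'^2 + E''^2)
= sqrt(10.84^2 + 0.25^2)
= sqrt(117.5056 + 0.0625)
= 10.843 MPa

10.843 MPa


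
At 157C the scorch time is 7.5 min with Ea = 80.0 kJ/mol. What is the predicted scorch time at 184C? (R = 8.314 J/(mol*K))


Convert temperatures: T1 = 157 + 273.15 = 430.15 K, T2 = 184 + 273.15 = 457.15 K
ts2_new = 7.5 * exp(80000 / 8.314 * (1/457.15 - 1/430.15))
1/T2 - 1/T1 = -1.3730e-04
ts2_new = 2.0 min

2.0 min


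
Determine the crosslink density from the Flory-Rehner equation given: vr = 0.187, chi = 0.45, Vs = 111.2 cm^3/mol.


ln(1 - vr) = ln(1 - 0.187) = -0.2070
Numerator = -((-0.2070) + 0.187 + 0.45 * 0.187^2) = 0.0043
Denominator = 111.2 * (0.187^(1/3) - 0.187/2) = 53.1923
nu = 0.0043 / 53.1923 = 8.0615e-05 mol/cm^3

8.0615e-05 mol/cm^3


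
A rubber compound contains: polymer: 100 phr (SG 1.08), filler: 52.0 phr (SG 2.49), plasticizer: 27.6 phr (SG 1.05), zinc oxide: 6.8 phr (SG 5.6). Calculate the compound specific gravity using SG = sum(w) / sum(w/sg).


Sum of weights = 186.4
Volume contributions:
  polymer: 100/1.08 = 92.5926
  filler: 52.0/2.49 = 20.8835
  plasticizer: 27.6/1.05 = 26.2857
  zinc oxide: 6.8/5.6 = 1.2143
Sum of volumes = 140.9761
SG = 186.4 / 140.9761 = 1.322

SG = 1.322


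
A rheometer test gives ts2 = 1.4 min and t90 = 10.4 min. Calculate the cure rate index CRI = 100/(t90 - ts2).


CRI = 100 / (t90 - ts2)
= 100 / (10.4 - 1.4)
= 100 / 9.0
= 11.11 min^-1

11.11 min^-1


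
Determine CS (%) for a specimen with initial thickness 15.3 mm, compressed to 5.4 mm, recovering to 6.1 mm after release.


CS = (t0 - recovered) / (t0 - ts) * 100
= (15.3 - 6.1) / (15.3 - 5.4) * 100
= 9.2 / 9.9 * 100
= 92.9%

92.9%


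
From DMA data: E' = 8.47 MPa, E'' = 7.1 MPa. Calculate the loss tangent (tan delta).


tan delta = E'' / E'
= 7.1 / 8.47
= 0.8383

tan delta = 0.8383


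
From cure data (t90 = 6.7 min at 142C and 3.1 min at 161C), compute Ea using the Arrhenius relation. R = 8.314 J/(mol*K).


T1 = 415.15 K, T2 = 434.15 K
1/T1 - 1/T2 = 1.0542e-04
ln(t1/t2) = ln(6.7/3.1) = 0.7707
Ea = 8.314 * 0.7707 / 1.0542e-04 = 60784.0561 J/mol
Ea = 60.78 kJ/mol

60.78 kJ/mol


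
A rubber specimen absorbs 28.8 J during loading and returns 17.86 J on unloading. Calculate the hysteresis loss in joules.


Hysteresis loss = loading - unloading
= 28.8 - 17.86
= 10.94 J

10.94 J


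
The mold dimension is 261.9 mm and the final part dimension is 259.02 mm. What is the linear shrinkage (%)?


Shrinkage = (mold - part) / mold * 100
= (261.9 - 259.02) / 261.9 * 100
= 2.88 / 261.9 * 100
= 1.1%

1.1%


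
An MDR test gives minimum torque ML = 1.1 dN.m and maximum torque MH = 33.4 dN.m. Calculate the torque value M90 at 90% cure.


M90 = ML + 0.9 * (MH - ML)
M90 = 1.1 + 0.9 * (33.4 - 1.1)
M90 = 1.1 + 0.9 * 32.3
M90 = 30.17 dN.m

30.17 dN.m


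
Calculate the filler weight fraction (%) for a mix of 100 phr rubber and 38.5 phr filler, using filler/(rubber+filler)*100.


Filler % = filler / (rubber + filler) * 100
= 38.5 / (100 + 38.5) * 100
= 38.5 / 138.5 * 100
= 27.8%

27.8%


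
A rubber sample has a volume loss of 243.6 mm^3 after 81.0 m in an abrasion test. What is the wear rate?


Rate = volume_loss / distance
= 243.6 / 81.0
= 3.007 mm^3/m

3.007 mm^3/m


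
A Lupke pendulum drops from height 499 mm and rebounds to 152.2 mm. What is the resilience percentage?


Resilience = h_rebound / h_drop * 100
= 152.2 / 499 * 100
= 30.5%

30.5%


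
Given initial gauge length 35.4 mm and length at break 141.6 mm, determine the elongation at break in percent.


Elongation = (Lf - L0) / L0 * 100
= (141.6 - 35.4) / 35.4 * 100
= 106.2 / 35.4 * 100
= 300.0%

300.0%


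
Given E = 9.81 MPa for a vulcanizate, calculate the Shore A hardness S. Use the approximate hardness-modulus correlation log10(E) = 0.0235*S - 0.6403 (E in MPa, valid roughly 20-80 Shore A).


log10(E) = 0.0235*S - 0.6403  =>  S = (log10(E) + 0.6403) / 0.0235
log10(9.81) = 0.991669
S = (0.991669 + 0.6403) / 0.0235 = 1.631969 / 0.0235
S = 69.4

Shore A = 69.4


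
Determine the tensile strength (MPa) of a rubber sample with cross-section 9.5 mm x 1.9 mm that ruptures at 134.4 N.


Area = width * thickness = 9.5 * 1.9 = 18.05 mm^2
TS = force / area = 134.4 / 18.05 = 7.45 MPa

7.45 MPa


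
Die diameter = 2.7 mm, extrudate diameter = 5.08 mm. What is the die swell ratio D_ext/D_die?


Die swell ratio = D_extrudate / D_die
= 5.08 / 2.7
= 1.881

Die swell = 1.881


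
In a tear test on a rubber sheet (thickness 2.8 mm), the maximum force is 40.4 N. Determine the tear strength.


Tear strength = force / thickness
= 40.4 / 2.8
= 14.43 N/mm

14.43 N/mm


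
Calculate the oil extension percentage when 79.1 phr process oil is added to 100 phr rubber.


Oil % = oil / (100 + oil) * 100
= 79.1 / (100 + 79.1) * 100
= 79.1 / 179.1 * 100
= 44.17%

44.17%


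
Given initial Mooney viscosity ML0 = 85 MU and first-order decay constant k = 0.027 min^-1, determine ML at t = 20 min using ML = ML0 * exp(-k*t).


ML = ML0 * exp(-k * t)
ML = 85 * exp(-0.027 * 20)
ML = 85 * 0.5827
ML = 49.53 MU

49.53 MU


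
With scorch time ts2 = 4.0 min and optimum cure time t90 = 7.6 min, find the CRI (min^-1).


CRI = 100 / (t90 - ts2)
= 100 / (7.6 - 4.0)
= 100 / 3.6
= 27.78 min^-1

27.78 min^-1


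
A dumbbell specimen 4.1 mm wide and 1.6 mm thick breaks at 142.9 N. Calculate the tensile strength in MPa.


Area = width * thickness = 4.1 * 1.6 = 6.56 mm^2
TS = force / area = 142.9 / 6.56 = 21.78 MPa

21.78 MPa


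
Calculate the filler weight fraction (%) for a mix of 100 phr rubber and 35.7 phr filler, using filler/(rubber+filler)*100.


Filler % = filler / (rubber + filler) * 100
= 35.7 / (100 + 35.7) * 100
= 35.7 / 135.7 * 100
= 26.31%

26.31%


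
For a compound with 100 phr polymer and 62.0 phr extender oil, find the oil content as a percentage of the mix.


Oil % = oil / (100 + oil) * 100
= 62.0 / (100 + 62.0) * 100
= 62.0 / 162.0 * 100
= 38.27%

38.27%


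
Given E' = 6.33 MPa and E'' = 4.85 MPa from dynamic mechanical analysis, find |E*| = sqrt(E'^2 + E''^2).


|E*| = sqrt(E'^2 + E''^2)
= sqrt(6.33^2 + 4.85^2)
= sqrt(40.0689 + 23.5225)
= 7.974 MPa

7.974 MPa


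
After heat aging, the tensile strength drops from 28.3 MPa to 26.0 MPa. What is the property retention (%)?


Retention = aged / original * 100
= 26.0 / 28.3 * 100
= 91.9%

91.9%


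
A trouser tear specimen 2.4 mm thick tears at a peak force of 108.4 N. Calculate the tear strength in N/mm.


Tear strength = force / thickness
= 108.4 / 2.4
= 45.17 N/mm

45.17 N/mm


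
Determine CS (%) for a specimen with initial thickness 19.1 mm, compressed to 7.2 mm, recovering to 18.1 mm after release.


CS = (t0 - recovered) / (t0 - ts) * 100
= (19.1 - 18.1) / (19.1 - 7.2) * 100
= 1.0 / 11.9 * 100
= 8.4%

8.4%


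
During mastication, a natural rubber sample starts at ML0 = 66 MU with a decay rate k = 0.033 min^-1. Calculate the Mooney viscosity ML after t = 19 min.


ML = ML0 * exp(-k * t)
ML = 66 * exp(-0.033 * 19)
ML = 66 * 0.5342
ML = 35.26 MU

35.26 MU


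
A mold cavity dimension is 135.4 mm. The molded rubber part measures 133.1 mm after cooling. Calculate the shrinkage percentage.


Shrinkage = (mold - part) / mold * 100
= (135.4 - 133.1) / 135.4 * 100
= 2.3 / 135.4 * 100
= 1.7%

1.7%


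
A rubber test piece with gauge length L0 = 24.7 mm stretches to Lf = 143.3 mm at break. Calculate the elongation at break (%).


Elongation = (Lf - L0) / L0 * 100
= (143.3 - 24.7) / 24.7 * 100
= 118.6 / 24.7 * 100
= 480.2%

480.2%


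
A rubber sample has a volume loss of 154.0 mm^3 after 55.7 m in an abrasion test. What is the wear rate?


Rate = volume_loss / distance
= 154.0 / 55.7
= 2.765 mm^3/m

2.765 mm^3/m


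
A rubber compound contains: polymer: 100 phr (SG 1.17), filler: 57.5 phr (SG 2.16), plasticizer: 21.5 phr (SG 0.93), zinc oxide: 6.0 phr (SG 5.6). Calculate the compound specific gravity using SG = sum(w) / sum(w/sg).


Sum of weights = 185.0
Volume contributions:
  polymer: 100/1.17 = 85.4701
  filler: 57.5/2.16 = 26.6204
  plasticizer: 21.5/0.93 = 23.1183
  zinc oxide: 6.0/5.6 = 1.0714
Sum of volumes = 136.2802
SG = 185.0 / 136.2802 = 1.357

SG = 1.357


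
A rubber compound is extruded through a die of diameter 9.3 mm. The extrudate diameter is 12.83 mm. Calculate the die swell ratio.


Die swell ratio = D_extrudate / D_die
= 12.83 / 9.3
= 1.38

Die swell = 1.38


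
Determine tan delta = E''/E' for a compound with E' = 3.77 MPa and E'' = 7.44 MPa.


tan delta = E'' / E'
= 7.44 / 3.77
= 1.9735

tan delta = 1.9735


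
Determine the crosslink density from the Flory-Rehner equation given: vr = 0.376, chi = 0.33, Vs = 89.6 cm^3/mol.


ln(1 - vr) = ln(1 - 0.376) = -0.4716
Numerator = -((-0.4716) + 0.376 + 0.33 * 0.376^2) = 0.0490
Denominator = 89.6 * (0.376^(1/3) - 0.376/2) = 47.8254
nu = 0.0490 / 47.8254 = 0.0010 mol/cm^3

0.0010 mol/cm^3


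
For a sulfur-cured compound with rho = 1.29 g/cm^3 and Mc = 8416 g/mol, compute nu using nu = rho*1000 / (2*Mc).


nu = rho * 1000 / (2 * Mc)
nu = 1.29 * 1000 / (2 * 8416)
nu = 1290.0 / 16832
nu = 0.0766 mol/L

0.0766 mol/L


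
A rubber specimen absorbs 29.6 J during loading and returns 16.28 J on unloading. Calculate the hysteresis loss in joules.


Hysteresis loss = loading - unloading
= 29.6 - 16.28
= 13.32 J

13.32 J


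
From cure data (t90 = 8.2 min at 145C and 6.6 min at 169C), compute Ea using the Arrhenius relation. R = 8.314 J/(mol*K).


T1 = 418.15 K, T2 = 442.15 K
1/T1 - 1/T2 = 1.2981e-04
ln(t1/t2) = ln(8.2/6.6) = 0.2171
Ea = 8.314 * 0.2171 / 1.2981e-04 = 13902.3853 J/mol
Ea = 13.9 kJ/mol

13.9 kJ/mol


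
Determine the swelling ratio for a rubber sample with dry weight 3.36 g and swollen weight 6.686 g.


Q = W_swollen / W_dry
Q = 6.686 / 3.36
Q = 1.99

Q = 1.99


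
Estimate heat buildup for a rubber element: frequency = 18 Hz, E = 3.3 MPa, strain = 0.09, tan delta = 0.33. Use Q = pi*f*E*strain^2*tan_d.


Q = pi * f * E * strain^2 * tan_d
= pi * 18 * 3.3 * 0.09^2 * 0.33
= pi * 18 * 3.3 * 0.0081 * 0.33
= 0.4988

Q = 0.4988


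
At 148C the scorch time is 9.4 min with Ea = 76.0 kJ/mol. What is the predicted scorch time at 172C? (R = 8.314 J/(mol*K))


Convert temperatures: T1 = 148 + 273.15 = 421.15 K, T2 = 172 + 273.15 = 445.15 K
ts2_new = 9.4 * exp(76000 / 8.314 * (1/445.15 - 1/421.15))
1/T2 - 1/T1 = -1.2802e-04
ts2_new = 2.92 min

2.92 min


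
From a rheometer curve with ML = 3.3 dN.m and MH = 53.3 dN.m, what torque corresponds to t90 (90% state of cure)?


M90 = ML + 0.9 * (MH - ML)
M90 = 3.3 + 0.9 * (53.3 - 3.3)
M90 = 3.3 + 0.9 * 50.0
M90 = 48.3 dN.m

48.3 dN.m


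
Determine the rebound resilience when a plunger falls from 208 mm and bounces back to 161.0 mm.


Resilience = h_rebound / h_drop * 100
= 161.0 / 208 * 100
= 77.4%

77.4%


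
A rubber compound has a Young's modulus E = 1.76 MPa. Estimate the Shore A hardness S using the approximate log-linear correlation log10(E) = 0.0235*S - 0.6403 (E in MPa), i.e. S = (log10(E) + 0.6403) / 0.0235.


log10(E) = 0.0235*S - 0.6403  =>  S = (log10(E) + 0.6403) / 0.0235
log10(1.76) = 0.245513
S = (0.245513 + 0.6403) / 0.0235 = 0.885813 / 0.0235
S = 37.7

Shore A = 37.7


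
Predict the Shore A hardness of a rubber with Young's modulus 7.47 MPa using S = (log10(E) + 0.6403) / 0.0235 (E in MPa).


log10(E) = 0.0235*S - 0.6403  =>  S = (log10(E) + 0.6403) / 0.0235
log10(7.47) = 0.873321
S = (0.873321 + 0.6403) / 0.0235 = 1.513621 / 0.0235
S = 64.4

Shore A = 64.4


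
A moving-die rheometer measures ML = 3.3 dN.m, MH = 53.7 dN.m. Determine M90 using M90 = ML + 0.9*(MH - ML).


M90 = ML + 0.9 * (MH - ML)
M90 = 3.3 + 0.9 * (53.7 - 3.3)
M90 = 3.3 + 0.9 * 50.4
M90 = 48.66 dN.m

48.66 dN.m


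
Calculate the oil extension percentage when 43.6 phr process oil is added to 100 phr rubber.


Oil % = oil / (100 + oil) * 100
= 43.6 / (100 + 43.6) * 100
= 43.6 / 143.6 * 100
= 30.36%

30.36%


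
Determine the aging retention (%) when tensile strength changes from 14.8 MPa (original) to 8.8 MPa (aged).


Retention = aged / original * 100
= 8.8 / 14.8 * 100
= 59.5%

59.5%


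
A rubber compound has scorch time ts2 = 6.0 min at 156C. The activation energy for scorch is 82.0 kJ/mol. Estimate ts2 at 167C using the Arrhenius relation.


Convert temperatures: T1 = 156 + 273.15 = 429.15 K, T2 = 167 + 273.15 = 440.15 K
ts2_new = 6.0 * exp(82000 / 8.314 * (1/440.15 - 1/429.15))
1/T2 - 1/T1 = -5.8235e-05
ts2_new = 3.38 min

3.38 min


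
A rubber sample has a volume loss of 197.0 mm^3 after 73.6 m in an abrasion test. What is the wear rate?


Rate = volume_loss / distance
= 197.0 / 73.6
= 2.677 mm^3/m

2.677 mm^3/m


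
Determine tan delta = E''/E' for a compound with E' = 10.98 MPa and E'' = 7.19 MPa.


tan delta = E'' / E'
= 7.19 / 10.98
= 0.6548

tan delta = 0.6548


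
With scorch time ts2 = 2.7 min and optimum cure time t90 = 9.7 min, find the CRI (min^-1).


CRI = 100 / (t90 - ts2)
= 100 / (9.7 - 2.7)
= 100 / 7.0
= 14.29 min^-1

14.29 min^-1


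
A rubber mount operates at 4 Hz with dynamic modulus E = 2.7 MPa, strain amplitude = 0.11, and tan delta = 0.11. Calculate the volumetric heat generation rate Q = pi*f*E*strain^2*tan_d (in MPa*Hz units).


Q = pi * f * E * strain^2 * tan_d
= pi * 4 * 2.7 * 0.11^2 * 0.11
= pi * 4 * 2.7 * 0.0121 * 0.11
= 0.0452

Q = 0.0452


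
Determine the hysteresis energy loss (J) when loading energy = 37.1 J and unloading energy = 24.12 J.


Hysteresis loss = loading - unloading
= 37.1 - 24.12
= 12.98 J

12.98 J


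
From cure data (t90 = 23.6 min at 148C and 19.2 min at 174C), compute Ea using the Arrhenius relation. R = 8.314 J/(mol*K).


T1 = 421.15 K, T2 = 447.15 K
1/T1 - 1/T2 = 1.3806e-04
ln(t1/t2) = ln(23.6/19.2) = 0.2063
Ea = 8.314 * 0.2063 / 1.3806e-04 = 12425.1783 J/mol
Ea = 12.43 kJ/mol

12.43 kJ/mol


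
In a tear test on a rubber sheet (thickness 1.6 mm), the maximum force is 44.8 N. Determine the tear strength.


Tear strength = force / thickness
= 44.8 / 1.6
= 28.0 N/mm

28.0 N/mm


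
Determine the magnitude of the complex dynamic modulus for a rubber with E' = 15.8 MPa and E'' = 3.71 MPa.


|E*| = sqrt(E'^2 + E''^2)
= sqrt(15.8^2 + 3.71^2)
= sqrt(249.6400 + 13.7641)
= 16.23 MPa

16.23 MPa


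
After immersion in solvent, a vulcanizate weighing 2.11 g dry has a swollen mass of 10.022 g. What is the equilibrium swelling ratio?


Q = W_swollen / W_dry
Q = 10.022 / 2.11
Q = 4.75

Q = 4.75


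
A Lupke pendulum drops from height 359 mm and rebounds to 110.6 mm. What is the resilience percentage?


Resilience = h_rebound / h_drop * 100
= 110.6 / 359 * 100
= 30.8%

30.8%


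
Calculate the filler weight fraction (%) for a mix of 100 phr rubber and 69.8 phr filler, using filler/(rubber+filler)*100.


Filler % = filler / (rubber + filler) * 100
= 69.8 / (100 + 69.8) * 100
= 69.8 / 169.8 * 100
= 41.11%

41.11%


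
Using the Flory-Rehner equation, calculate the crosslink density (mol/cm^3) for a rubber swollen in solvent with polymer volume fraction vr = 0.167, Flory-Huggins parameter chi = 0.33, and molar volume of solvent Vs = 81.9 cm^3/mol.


ln(1 - vr) = ln(1 - 0.167) = -0.1827
Numerator = -((-0.1827) + 0.167 + 0.33 * 0.167^2) = 0.0065
Denominator = 81.9 * (0.167^(1/3) - 0.167/2) = 38.2627
nu = 0.0065 / 38.2627 = 1.7036e-04 mol/cm^3

1.7036e-04 mol/cm^3


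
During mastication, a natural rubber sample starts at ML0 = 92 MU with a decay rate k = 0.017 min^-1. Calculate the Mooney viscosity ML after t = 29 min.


ML = ML0 * exp(-k * t)
ML = 92 * exp(-0.017 * 29)
ML = 92 * 0.6108
ML = 56.19 MU

56.19 MU


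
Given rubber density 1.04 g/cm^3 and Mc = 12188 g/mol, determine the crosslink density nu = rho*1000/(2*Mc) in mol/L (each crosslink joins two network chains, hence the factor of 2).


nu = rho * 1000 / (2 * Mc)
nu = 1.04 * 1000 / (2 * 12188)
nu = 1040.0 / 24376
nu = 0.0427 mol/L

0.0427 mol/L


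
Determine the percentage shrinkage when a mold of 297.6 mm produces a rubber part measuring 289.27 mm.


Shrinkage = (mold - part) / mold * 100
= (297.6 - 289.27) / 297.6 * 100
= 8.33 / 297.6 * 100
= 2.8%

2.8%


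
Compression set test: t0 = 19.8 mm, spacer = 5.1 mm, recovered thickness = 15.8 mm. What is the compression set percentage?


CS = (t0 - recovered) / (t0 - ts) * 100
= (19.8 - 15.8) / (19.8 - 5.1) * 100
= 4.0 / 14.7 * 100
= 27.2%

27.2%


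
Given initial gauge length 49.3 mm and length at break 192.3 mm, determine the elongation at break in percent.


Elongation = (Lf - L0) / L0 * 100
= (192.3 - 49.3) / 49.3 * 100
= 143.0 / 49.3 * 100
= 290.1%

290.1%


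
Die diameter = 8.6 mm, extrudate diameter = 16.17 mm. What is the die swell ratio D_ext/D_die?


Die swell ratio = D_extrudate / D_die
= 16.17 / 8.6
= 1.88

Die swell = 1.88


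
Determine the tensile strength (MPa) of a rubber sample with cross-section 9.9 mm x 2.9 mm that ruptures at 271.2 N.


Area = width * thickness = 9.9 * 2.9 = 28.71 mm^2
TS = force / area = 271.2 / 28.71 = 9.45 MPa

9.45 MPa


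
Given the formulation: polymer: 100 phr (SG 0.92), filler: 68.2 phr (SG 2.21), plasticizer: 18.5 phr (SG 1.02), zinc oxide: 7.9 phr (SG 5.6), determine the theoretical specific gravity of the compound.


Sum of weights = 194.6
Volume contributions:
  polymer: 100/0.92 = 108.6957
  filler: 68.2/2.21 = 30.8597
  plasticizer: 18.5/1.02 = 18.1373
  zinc oxide: 7.9/5.6 = 1.4107
Sum of volumes = 159.1033
SG = 194.6 / 159.1033 = 1.223

SG = 1.223


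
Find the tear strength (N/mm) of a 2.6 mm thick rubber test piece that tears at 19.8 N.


Tear strength = force / thickness
= 19.8 / 2.6
= 7.62 N/mm

7.62 N/mm


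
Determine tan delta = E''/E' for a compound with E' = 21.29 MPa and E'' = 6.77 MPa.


tan delta = E'' / E'
= 6.77 / 21.29
= 0.318

tan delta = 0.318


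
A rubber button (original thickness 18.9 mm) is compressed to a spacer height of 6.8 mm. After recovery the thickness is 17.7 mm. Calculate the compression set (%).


CS = (t0 - recovered) / (t0 - ts) * 100
= (18.9 - 17.7) / (18.9 - 6.8) * 100
= 1.2 / 12.1 * 100
= 9.9%

9.9%


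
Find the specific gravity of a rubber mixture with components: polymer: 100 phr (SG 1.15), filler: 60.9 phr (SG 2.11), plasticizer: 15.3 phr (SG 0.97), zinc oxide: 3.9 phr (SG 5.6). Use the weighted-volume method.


Sum of weights = 180.1
Volume contributions:
  polymer: 100/1.15 = 86.9565
  filler: 60.9/2.11 = 28.8626
  plasticizer: 15.3/0.97 = 15.7732
  zinc oxide: 3.9/5.6 = 0.6964
Sum of volumes = 132.2887
SG = 180.1 / 132.2887 = 1.361

SG = 1.361


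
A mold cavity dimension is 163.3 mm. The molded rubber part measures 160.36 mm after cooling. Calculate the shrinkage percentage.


Shrinkage = (mold - part) / mold * 100
= (163.3 - 160.36) / 163.3 * 100
= 2.94 / 163.3 * 100
= 1.8%

1.8%


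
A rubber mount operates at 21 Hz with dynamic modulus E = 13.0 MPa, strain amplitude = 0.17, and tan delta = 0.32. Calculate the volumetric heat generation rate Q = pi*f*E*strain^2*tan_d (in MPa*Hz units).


Q = pi * f * E * strain^2 * tan_d
= pi * 21 * 13.0 * 0.17^2 * 0.32
= pi * 21 * 13.0 * 0.0289 * 0.32
= 7.9316

Q = 7.9316


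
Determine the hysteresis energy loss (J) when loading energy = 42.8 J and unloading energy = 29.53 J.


Hysteresis loss = loading - unloading
= 42.8 - 29.53
= 13.27 J

13.27 J


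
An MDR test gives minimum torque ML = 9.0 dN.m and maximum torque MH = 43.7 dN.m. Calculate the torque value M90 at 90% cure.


M90 = ML + 0.9 * (MH - ML)
M90 = 9.0 + 0.9 * (43.7 - 9.0)
M90 = 9.0 + 0.9 * 34.7
M90 = 40.23 dN.m

40.23 dN.m


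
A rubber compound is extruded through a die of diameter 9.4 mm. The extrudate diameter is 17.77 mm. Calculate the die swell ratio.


Die swell ratio = D_extrudate / D_die
= 17.77 / 9.4
= 1.89

Die swell = 1.89


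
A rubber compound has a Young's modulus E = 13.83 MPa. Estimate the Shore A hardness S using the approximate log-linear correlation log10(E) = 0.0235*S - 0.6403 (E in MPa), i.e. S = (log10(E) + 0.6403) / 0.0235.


log10(E) = 0.0235*S - 0.6403  =>  S = (log10(E) + 0.6403) / 0.0235
log10(13.83) = 1.140822
S = (1.140822 + 0.6403) / 0.0235 = 1.781122 / 0.0235
S = 75.8

Shore A = 75.8


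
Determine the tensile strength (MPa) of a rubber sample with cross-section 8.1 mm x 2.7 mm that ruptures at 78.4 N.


Area = width * thickness = 8.1 * 2.7 = 21.87 mm^2
TS = force / area = 78.4 / 21.87 = 3.58 MPa

3.58 MPa


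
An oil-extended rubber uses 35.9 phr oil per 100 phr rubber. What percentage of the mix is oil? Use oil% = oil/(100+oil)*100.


Oil % = oil / (100 + oil) * 100
= 35.9 / (100 + 35.9) * 100
= 35.9 / 135.9 * 100
= 26.42%

26.42%


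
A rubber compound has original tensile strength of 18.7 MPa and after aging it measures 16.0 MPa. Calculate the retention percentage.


Retention = aged / original * 100
= 16.0 / 18.7 * 100
= 85.6%

85.6%


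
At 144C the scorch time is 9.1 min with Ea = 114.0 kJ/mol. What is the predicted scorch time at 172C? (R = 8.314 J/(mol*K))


Convert temperatures: T1 = 144 + 273.15 = 417.15 K, T2 = 172 + 273.15 = 445.15 K
ts2_new = 9.1 * exp(114000 / 8.314 * (1/445.15 - 1/417.15))
1/T2 - 1/T1 = -1.5079e-04
ts2_new = 1.15 min

1.15 min


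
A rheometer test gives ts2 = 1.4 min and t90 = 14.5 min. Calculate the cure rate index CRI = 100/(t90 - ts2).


CRI = 100 / (t90 - ts2)
= 100 / (14.5 - 1.4)
= 100 / 13.1
= 7.63 min^-1

7.63 min^-1


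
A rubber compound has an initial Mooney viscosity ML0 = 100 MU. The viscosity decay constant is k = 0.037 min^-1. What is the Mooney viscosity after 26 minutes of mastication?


ML = ML0 * exp(-k * t)
ML = 100 * exp(-0.037 * 26)
ML = 100 * 0.3821
ML = 38.21 MU

38.21 MU


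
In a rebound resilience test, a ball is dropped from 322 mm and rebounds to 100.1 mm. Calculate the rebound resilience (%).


Resilience = h_rebound / h_drop * 100
= 100.1 / 322 * 100
= 31.1%

31.1%


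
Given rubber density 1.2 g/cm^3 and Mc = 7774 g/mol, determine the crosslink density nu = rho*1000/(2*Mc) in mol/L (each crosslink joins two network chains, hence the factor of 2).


nu = rho * 1000 / (2 * Mc)
nu = 1.2 * 1000 / (2 * 7774)
nu = 1200.0 / 15548
nu = 0.0772 mol/L

0.0772 mol/L


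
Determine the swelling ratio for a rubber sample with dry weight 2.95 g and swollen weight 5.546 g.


Q = W_swollen / W_dry
Q = 5.546 / 2.95
Q = 1.88

Q = 1.88


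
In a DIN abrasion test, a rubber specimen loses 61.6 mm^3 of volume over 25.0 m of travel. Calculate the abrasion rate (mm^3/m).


Rate = volume_loss / distance
= 61.6 / 25.0
= 2.464 mm^3/m

2.464 mm^3/m


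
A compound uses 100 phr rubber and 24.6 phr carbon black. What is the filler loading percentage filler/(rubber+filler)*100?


Filler % = filler / (rubber + filler) * 100
= 24.6 / (100 + 24.6) * 100
= 24.6 / 124.6 * 100
= 19.74%

19.74%


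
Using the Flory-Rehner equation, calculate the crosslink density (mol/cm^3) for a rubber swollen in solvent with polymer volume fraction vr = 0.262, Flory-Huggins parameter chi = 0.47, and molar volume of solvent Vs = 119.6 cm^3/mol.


ln(1 - vr) = ln(1 - 0.262) = -0.3038
Numerator = -((-0.3038) + 0.262 + 0.47 * 0.262^2) = 0.0095
Denominator = 119.6 * (0.262^(1/3) - 0.262/2) = 60.8624
nu = 0.0095 / 60.8624 = 1.5689e-04 mol/cm^3

1.5689e-04 mol/cm^3


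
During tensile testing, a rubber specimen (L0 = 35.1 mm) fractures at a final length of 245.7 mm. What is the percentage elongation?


Elongation = (Lf - L0) / L0 * 100
= (245.7 - 35.1) / 35.1 * 100
= 210.6 / 35.1 * 100
= 600.0%

600.0%


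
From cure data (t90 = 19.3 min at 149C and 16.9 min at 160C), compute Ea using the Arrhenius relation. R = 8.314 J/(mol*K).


T1 = 422.15 K, T2 = 433.15 K
1/T1 - 1/T2 = 6.0157e-05
ln(t1/t2) = ln(19.3/16.9) = 0.1328
Ea = 8.314 * 0.1328 / 6.0157e-05 = 18352.3904 J/mol
Ea = 18.35 kJ/mol

18.35 kJ/mol


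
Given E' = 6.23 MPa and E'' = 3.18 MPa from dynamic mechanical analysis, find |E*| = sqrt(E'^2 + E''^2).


|E*| = sqrt(E'^2 + E''^2)
= sqrt(6.23^2 + 3.18^2)
= sqrt(38.8129 + 10.1124)
= 6.995 MPa

6.995 MPa


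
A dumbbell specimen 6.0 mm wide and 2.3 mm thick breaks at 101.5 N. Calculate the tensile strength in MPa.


Area = width * thickness = 6.0 * 2.3 = 13.8 mm^2
TS = force / area = 101.5 / 13.8 = 7.36 MPa

7.36 MPa


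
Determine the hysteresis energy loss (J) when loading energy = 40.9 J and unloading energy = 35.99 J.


Hysteresis loss = loading - unloading
= 40.9 - 35.99
= 4.91 J

4.91 J


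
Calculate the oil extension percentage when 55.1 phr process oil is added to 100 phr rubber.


Oil % = oil / (100 + oil) * 100
= 55.1 / (100 + 55.1) * 100
= 55.1 / 155.1 * 100
= 35.53%

35.53%


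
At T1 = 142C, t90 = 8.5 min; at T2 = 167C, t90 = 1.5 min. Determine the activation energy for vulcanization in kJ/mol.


T1 = 415.15 K, T2 = 440.15 K
1/T1 - 1/T2 = 1.3682e-04
ln(t1/t2) = ln(8.5/1.5) = 1.7346
Ea = 8.314 * 1.7346 / 1.3682e-04 = 105408.4352 J/mol
Ea = 105.41 kJ/mol

105.41 kJ/mol


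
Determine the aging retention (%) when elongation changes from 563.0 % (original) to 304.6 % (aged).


Retention = aged / original * 100
= 304.6 / 563.0 * 100
= 54.1%

54.1%


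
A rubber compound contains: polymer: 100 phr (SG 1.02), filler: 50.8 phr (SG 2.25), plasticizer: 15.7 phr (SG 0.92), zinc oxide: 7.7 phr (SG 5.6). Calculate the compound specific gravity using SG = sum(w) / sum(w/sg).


Sum of weights = 174.2
Volume contributions:
  polymer: 100/1.02 = 98.0392
  filler: 50.8/2.25 = 22.5778
  plasticizer: 15.7/0.92 = 17.0652
  zinc oxide: 7.7/5.6 = 1.3750
Sum of volumes = 139.0572
SG = 174.2 / 139.0572 = 1.253

SG = 1.253


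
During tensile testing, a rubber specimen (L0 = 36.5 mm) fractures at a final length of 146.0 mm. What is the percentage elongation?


Elongation = (Lf - L0) / L0 * 100
= (146.0 - 36.5) / 36.5 * 100
= 109.5 / 36.5 * 100
= 300.0%

300.0%


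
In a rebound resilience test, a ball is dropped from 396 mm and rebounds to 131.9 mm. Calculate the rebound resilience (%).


Resilience = h_rebound / h_drop * 100
= 131.9 / 396 * 100
= 33.3%

33.3%


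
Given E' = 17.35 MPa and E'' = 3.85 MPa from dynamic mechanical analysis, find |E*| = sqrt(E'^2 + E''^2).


|E*| = sqrt(E'^2 + E''^2)
= sqrt(17.35^2 + 3.85^2)
= sqrt(301.0225 + 14.8225)
= 17.772 MPa

17.772 MPa


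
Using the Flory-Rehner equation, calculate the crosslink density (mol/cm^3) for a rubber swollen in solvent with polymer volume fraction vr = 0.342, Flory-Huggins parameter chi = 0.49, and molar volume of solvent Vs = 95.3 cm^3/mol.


ln(1 - vr) = ln(1 - 0.342) = -0.4186
Numerator = -((-0.4186) + 0.342 + 0.49 * 0.342^2) = 0.0192
Denominator = 95.3 * (0.342^(1/3) - 0.342/2) = 50.3488
nu = 0.0192 / 50.3488 = 3.8209e-04 mol/cm^3

3.8209e-04 mol/cm^3


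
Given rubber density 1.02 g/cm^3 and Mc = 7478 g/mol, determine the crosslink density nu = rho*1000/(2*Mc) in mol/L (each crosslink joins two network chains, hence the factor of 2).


nu = rho * 1000 / (2 * Mc)
nu = 1.02 * 1000 / (2 * 7478)
nu = 1020.0 / 14956
nu = 0.0682 mol/L

0.0682 mol/L


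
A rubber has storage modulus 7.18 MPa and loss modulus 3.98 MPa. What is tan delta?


tan delta = E'' / E'
= 3.98 / 7.18
= 0.5543

tan delta = 0.5543


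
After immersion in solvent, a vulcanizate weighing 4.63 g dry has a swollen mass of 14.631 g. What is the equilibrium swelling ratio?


Q = W_swollen / W_dry
Q = 14.631 / 4.63
Q = 3.16

Q = 3.16


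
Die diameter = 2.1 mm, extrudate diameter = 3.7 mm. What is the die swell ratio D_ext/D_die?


Die swell ratio = D_extrudate / D_die
= 3.7 / 2.1
= 1.762

Die swell = 1.762


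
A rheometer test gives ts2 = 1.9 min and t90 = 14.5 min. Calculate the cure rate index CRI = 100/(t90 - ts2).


CRI = 100 / (t90 - ts2)
= 100 / (14.5 - 1.9)
= 100 / 12.6
= 7.94 min^-1

7.94 min^-1


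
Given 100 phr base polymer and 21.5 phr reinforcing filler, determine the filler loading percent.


Filler % = filler / (rubber + filler) * 100
= 21.5 / (100 + 21.5) * 100
= 21.5 / 121.5 * 100
= 17.7%

17.7%


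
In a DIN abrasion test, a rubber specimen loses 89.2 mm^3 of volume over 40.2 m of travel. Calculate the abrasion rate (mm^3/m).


Rate = volume_loss / distance
= 89.2 / 40.2
= 2.219 mm^3/m

2.219 mm^3/m


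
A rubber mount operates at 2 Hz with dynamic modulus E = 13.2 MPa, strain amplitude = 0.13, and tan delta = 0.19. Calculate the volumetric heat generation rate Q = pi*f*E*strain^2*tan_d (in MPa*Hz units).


Q = pi * f * E * strain^2 * tan_d
= pi * 2 * 13.2 * 0.13^2 * 0.19
= pi * 2 * 13.2 * 0.0169 * 0.19
= 0.2663

Q = 0.2663


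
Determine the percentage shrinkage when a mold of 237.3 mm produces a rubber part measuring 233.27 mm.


Shrinkage = (mold - part) / mold * 100
= (237.3 - 233.27) / 237.3 * 100
= 4.03 / 237.3 * 100
= 1.7%

1.7%


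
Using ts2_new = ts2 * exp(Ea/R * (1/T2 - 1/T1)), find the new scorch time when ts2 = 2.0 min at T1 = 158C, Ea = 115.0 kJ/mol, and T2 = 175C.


Convert temperatures: T1 = 158 + 273.15 = 431.15 K, T2 = 175 + 273.15 = 448.15 K
ts2_new = 2.0 * exp(115000 / 8.314 * (1/448.15 - 1/431.15))
1/T2 - 1/T1 = -8.7983e-05
ts2_new = 0.59 min

0.59 min


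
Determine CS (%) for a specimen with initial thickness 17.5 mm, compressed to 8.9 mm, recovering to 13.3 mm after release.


CS = (t0 - recovered) / (t0 - ts) * 100
= (17.5 - 13.3) / (17.5 - 8.9) * 100
= 4.2 / 8.6 * 100
= 48.8%

48.8%


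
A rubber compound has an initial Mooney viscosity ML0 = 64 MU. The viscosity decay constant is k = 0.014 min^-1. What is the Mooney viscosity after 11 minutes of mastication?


ML = ML0 * exp(-k * t)
ML = 64 * exp(-0.014 * 11)
ML = 64 * 0.8573
ML = 54.87 MU

54.87 MU


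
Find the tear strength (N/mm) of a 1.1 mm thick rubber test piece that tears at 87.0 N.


Tear strength = force / thickness
= 87.0 / 1.1
= 79.09 N/mm

79.09 N/mm


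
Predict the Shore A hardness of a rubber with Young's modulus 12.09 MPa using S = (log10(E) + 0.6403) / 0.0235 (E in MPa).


log10(E) = 0.0235*S - 0.6403  =>  S = (log10(E) + 0.6403) / 0.0235
log10(12.09) = 1.082426
S = (1.082426 + 0.6403) / 0.0235 = 1.722726 / 0.0235
S = 73.3

Shore A = 73.3


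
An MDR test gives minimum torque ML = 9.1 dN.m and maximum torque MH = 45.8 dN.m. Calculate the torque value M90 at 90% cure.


M90 = ML + 0.9 * (MH - ML)
M90 = 9.1 + 0.9 * (45.8 - 9.1)
M90 = 9.1 + 0.9 * 36.7
M90 = 42.13 dN.m

42.13 dN.m


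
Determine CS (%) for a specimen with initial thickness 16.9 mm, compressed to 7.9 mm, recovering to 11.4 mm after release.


CS = (t0 - recovered) / (t0 - ts) * 100
= (16.9 - 11.4) / (16.9 - 7.9) * 100
= 5.5 / 9.0 * 100
= 61.1%

61.1%


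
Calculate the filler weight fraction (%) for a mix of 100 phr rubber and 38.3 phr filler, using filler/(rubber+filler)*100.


Filler % = filler / (rubber + filler) * 100
= 38.3 / (100 + 38.3) * 100
= 38.3 / 138.3 * 100
= 27.69%

27.69%


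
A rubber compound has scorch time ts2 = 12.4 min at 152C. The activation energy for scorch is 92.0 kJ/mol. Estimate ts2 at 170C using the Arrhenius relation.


Convert temperatures: T1 = 152 + 273.15 = 425.15 K, T2 = 170 + 273.15 = 443.15 K
ts2_new = 12.4 * exp(92000 / 8.314 * (1/443.15 - 1/425.15))
1/T2 - 1/T1 = -9.5539e-05
ts2_new = 4.31 min

4.31 min


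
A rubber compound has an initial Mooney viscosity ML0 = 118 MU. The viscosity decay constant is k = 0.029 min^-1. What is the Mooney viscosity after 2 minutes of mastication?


ML = ML0 * exp(-k * t)
ML = 118 * exp(-0.029 * 2)
ML = 118 * 0.9436
ML = 111.35 MU

111.35 MU


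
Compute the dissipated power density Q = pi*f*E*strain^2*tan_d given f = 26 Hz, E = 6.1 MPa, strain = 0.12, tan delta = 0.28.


Q = pi * f * E * strain^2 * tan_d
= pi * 26 * 6.1 * 0.12^2 * 0.28
= pi * 26 * 6.1 * 0.0144 * 0.28
= 2.0090

Q = 2.0090


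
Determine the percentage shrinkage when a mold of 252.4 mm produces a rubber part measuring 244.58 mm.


Shrinkage = (mold - part) / mold * 100
= (252.4 - 244.58) / 252.4 * 100
= 7.82 / 252.4 * 100
= 3.1%

3.1%


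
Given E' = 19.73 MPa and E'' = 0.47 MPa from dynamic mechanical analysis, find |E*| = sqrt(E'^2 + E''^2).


|E*| = sqrt(E'^2 + E''^2)
= sqrt(19.73^2 + 0.47^2)
= sqrt(389.2729 + 0.2209)
= 19.736 MPa

19.736 MPa


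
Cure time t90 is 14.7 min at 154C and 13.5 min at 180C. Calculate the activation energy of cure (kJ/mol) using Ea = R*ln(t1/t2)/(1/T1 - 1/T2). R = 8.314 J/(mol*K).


T1 = 427.15 K, T2 = 453.15 K
1/T1 - 1/T2 = 1.3432e-04
ln(t1/t2) = ln(14.7/13.5) = 0.0852
Ea = 8.314 * 0.0852 / 1.3432e-04 = 5270.8850 J/mol
Ea = 5.27 kJ/mol

5.27 kJ/mol
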